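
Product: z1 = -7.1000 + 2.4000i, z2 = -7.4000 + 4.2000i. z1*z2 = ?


Real = -7.1*(-7.4) - 2.4*4.2 = 52.54 - 10.08 = 42.46
Imag = -7.1*4.2 - (7.4)*2.4 = -29.82 - (17.76) = -47.58

42.4600 - 47.5800i


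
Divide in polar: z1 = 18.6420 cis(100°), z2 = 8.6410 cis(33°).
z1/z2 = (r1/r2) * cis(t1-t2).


r = 18.6420 / 8.6410 = 2.1574
theta = 100° - 33° = 67° = 67° (mod 360)

2.1574 cis(67°)


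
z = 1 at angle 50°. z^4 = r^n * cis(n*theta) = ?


r^4 = 1^4 = 1
n*theta = 4*50° = 200° = 200° (mod 360)
a = 1*cos(200°) = -0.9397
b = 1*sin(200°) = -0.3420

1 cis(200°) = -0.9397 - 0.3420i


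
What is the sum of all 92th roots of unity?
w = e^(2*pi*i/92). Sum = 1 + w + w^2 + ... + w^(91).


The sum of all 92th roots of unity is 0.
Geometric series: (1 - w^92)/(1 - w) = (1-1)/(1-w) = 0 since w^92 = 1, w ≠ 1.
Alternatively: coefficient of z^91 in z^92 - 1 is 0.

0


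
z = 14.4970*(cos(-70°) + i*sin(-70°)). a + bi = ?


a = 14.4970*cos(-70°) = 14.4970*0.34202 = 4.9583
b = 14.4970*sin(-70°) = 14.4970*(-0.93969) = -13.6227

4.9583 - 13.6227i


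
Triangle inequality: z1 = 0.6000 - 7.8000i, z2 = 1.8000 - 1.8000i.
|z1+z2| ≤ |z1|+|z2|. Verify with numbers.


|z1| = sqrt(0.6^2 + (-7.8)^2) = sqrt(61.2) = 7.8230
|z2| = sqrt(1.8^2 + (-1.8)^2) = sqrt(6.48) = 2.5456
z1+z2 = 2.4000 - 9.6000i
|z1+z2| = sqrt(97.92) = 9.8955
|z1|+|z2| = 7.8230 + 2.5456 = 10.3686

|z1+z2| = 9.8955 ≤ |z1|+|z2| = 10.3686 (verified)


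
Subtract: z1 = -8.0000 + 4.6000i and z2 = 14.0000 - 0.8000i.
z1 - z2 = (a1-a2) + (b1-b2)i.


Real: -8 - 14 = -22
Imag: 4.6 + 0.8 = 5.4

-22.0000 + 5.4000i


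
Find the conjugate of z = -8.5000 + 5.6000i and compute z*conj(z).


z_bar = -8.5000 - 5.6000i
z*z_bar = (-8.5)^2 + 5.6^2 = 72.25 + 31.36 = 103.61

z_bar = -8.5000 - 5.6000i, z*z_bar = 103.61


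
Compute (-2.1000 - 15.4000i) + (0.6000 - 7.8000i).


Real: -2.1 + 0.6 = -1.5
Imag: -15.4 - 7.8 = -23.2

-1.5000 - 23.2000i


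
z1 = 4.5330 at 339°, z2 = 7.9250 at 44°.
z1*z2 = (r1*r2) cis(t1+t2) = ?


r = 4.5330 * 7.9250 = 35.9240
theta = 339° + 44° = 383° = 23° (mod 360)

35.9240 cis(23°)


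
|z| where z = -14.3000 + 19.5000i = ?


|z| = sqrt((-14.3)^2 + 19.5^2) = sqrt(204.49 + 380.25) = sqrt(584.74) = 24.1814

|z| = 24.1814


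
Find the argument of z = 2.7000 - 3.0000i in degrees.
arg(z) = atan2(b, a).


Re = 2.7, Im = -3
arg = atan2(-3, 2.7) = -48.0128 degrees

arg(z) = -48.0128 degrees


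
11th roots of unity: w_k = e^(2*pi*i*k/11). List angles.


The 11th roots of unity are cis(360k/11°) for k=0..10
Angle step = 360/11 = 32.7273°
Primitive root: cis(32.7273°)
Primitive root = 0.8413 + 0.5406i

11 roots at angles: 0°, 32.7273°, 65.4545°, 98.1818°, 130.9091°, 163.6364°, 196.3636°, 229.0909°, 261.8182°, 294.5455°, 327.2727°


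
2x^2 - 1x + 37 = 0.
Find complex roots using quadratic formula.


disc = (-1)^2 - 4*2*37 = 1 - 296 = -295
sqrt(|disc|) = sqrt(295) = 17.1756
Real part = 1/(2*2) = 0.2500
Imag part = 17.1756/(2*2) = 4.2939

0.2500 ± 4.2939i


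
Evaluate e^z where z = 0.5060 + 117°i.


e^0.5060 = 1.65864
cos(117°) = -0.454
sin(117°) = 0.89101
Real = 1.65864*(-0.454) = -0.7530
Imag = 1.65864*0.89101 = 1.4779

-0.7530 + 1.4779i


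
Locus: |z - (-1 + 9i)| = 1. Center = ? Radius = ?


|z - z0| = r is a circle with center z0 and radius r.
Center = (-1, 9), radius = 1

Circle with center (-1, 9) and radius 1


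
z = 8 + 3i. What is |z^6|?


|z| = sqrt(64+9) = sqrt(73) = 8.5440
|z^6| = |z|^6 = (sqrt(73))^6 = 73^3 = 389017

|z^6| = 389017


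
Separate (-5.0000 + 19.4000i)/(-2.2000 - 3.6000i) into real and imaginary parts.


Multiply by conjugate: (-5.0000 + 19.4000i)(-2.2000 + 3.6000i) / ((-2.2)^2 + (-3.6)^2)
Numerator real = -5*(-2.2) + 19.4*(-3.6) = -58.84
Numerator imag = 19.4*(-2.2) - (-5)*(-3.6) = -60.68
Denominator = 17.8
Re(z) = -58.84/17.8 = -3.3056
Im(z) = -60.68/17.8 = -3.4090

Re(z) = -3.3056, Im(z) = -3.4090


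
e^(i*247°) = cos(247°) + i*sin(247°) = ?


cos(247°) = -0.3907
sin(247°) = -0.9205

e^(i*247°) = -0.3907 - 0.9205i


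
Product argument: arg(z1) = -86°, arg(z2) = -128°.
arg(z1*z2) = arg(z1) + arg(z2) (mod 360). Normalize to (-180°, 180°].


arg(z1*z2) = -86° - 128° = -214°
Normalized to (-180°, 180°]: 146°

146°


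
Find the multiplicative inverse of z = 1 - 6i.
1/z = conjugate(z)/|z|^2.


|z|^2 = 1+36 = 37
1/z = (1 + 6i)/37

1/z = 0.0270 + 0.1622i


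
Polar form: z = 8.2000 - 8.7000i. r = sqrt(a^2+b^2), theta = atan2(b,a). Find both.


r = sqrt(67.24+75.69) = sqrt(142.93) = 11.9553
theta = atan2(-8.7, 8.2) = -46.6946 degrees

r = 11.9553, theta = -46.6946 degrees


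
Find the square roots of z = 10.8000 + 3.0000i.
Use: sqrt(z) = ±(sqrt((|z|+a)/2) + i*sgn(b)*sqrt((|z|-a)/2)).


|z| = sqrt(116.64+9) = 11.2089
sqrt((|z|+a)/2) = sqrt((11.2089+10.8)/2) = sqrt(11.0045) = 3.3173
sqrt((|z|-a)/2) = sqrt((11.2089-10.8)/2) = sqrt(0.2045) = 0.4522

±(3.3173 + 0.4522i) i.e. 3.3173 + 0.4522i and -3.3173 - 0.4522i


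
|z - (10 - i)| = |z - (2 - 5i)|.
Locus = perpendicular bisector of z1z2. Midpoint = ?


Equal distances means the locus is the perpendicular bisector of z1 and z2.
Midpoint = ((10+2)/2, (-1+(-5))/2) = (6.0000, -3.0000)

Perpendicular bisector through (6.0000, -3.0000)


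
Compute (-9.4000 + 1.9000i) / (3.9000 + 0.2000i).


Conjugate of z2 = 3.9000 - 0.2000i
Numerator: (-9.4000 + 1.9000i)(3.9000 - 0.2000i) = -36.2800 + 9.2900i
Denominator: 3.9^2 + 0.2^2 = 15.25
Result = (-36.2800 + 9.2900i)/15.25

-2.3790 + 0.6092i


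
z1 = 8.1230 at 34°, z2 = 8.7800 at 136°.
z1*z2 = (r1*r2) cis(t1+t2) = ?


r = 8.1230 * 8.7800 = 71.3199
theta = 34° + 136° = 170° = 170° (mod 360)

71.3199 cis(170°)


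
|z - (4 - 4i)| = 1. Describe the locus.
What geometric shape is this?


|z - z0| = r is a circle with center z0 and radius r.
Center = (4, -4), radius = 1

Circle with center (4, -4) and radius 1


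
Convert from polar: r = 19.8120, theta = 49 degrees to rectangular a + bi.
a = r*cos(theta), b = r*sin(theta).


a = 19.8120*cos(49°) = 19.8120*0.656059 = 12.9978
b = 19.8120*sin(49°) = 19.8120*0.75471 = 14.9523

12.9978 + 14.9523i


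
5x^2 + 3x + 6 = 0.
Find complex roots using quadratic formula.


disc = 3^2 - 4*5*6 = 9 - 120 = -111
sqrt(|disc|) = sqrt(111) = 10.5357
Real part = -3/(2*5) = -0.3000
Imag part = 10.5357/(2*5) = 1.0536

-0.3000 ± 1.0536i


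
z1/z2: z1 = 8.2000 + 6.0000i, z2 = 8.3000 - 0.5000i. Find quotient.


Conjugate of z2 = 8.3000 + 0.5000i
Numerator: (8.2000 + 6.0000i)(8.3000 + 0.5000i) = 65.0600 + 53.9000i
Denominator: 8.3^2 + (-0.5)^2 = 69.14
Result = (65.0600 + 53.9000i)/69.14

0.9410 + 0.7796i


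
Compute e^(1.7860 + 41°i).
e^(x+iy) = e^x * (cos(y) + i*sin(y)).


e^1.7860 = 5.96554
cos(41°) = 0.75471
sin(41°) = 0.656059
Real = 5.96554*0.75471 = 4.5023
Imag = 5.96554*0.656059 = 3.9137

4.5023 + 3.9137i


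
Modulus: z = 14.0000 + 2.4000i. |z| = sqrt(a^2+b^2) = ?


|z| = sqrt(14^2 + 2.4^2) = sqrt(196 + 5.76) = sqrt(201.76) = 14.2042

|z| = 14.2042


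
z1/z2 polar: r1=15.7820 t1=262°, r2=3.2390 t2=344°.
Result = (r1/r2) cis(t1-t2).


r = 15.7820 / 3.2390 = 4.8725
theta = 262° - 344° = -82° = 278° (mod 360)

4.8725 cis(278°)


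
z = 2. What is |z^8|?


|z| = sqrt(4+0) = sqrt(4) = 2
|z^8| = |z|^8 = 2^8 = 256

|z^8| = 256


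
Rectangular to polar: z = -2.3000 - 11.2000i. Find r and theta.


r = sqrt(5.29+125.44) = sqrt(130.73) = 11.4337
theta = atan2(-11.2, -2.3) = -101.6048 degrees

r = 11.4337, theta = -101.6048 degrees


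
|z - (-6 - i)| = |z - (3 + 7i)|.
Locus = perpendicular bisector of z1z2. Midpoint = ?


Equal distances means the locus is the perpendicular bisector of z1 and z2.
Midpoint = ((-6+3)/2, (-1+7)/2) = (-1.5000, 3.0000)

Perpendicular bisector through (-1.5000, 3.0000)


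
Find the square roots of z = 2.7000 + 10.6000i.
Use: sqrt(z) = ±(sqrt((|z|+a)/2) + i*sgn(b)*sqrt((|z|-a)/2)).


|z| = sqrt(7.29+112.36) = 10.9385
sqrt((|z|+a)/2) = sqrt((10.9385+2.7)/2) = sqrt(6.8192) = 2.6114
sqrt((|z|-a)/2) = sqrt((10.9385-2.7)/2) = sqrt(4.1192) = 2.0296

±(2.6114 + 2.0296i) i.e. 2.6114 + 2.0296i and -2.6114 - 2.0296i


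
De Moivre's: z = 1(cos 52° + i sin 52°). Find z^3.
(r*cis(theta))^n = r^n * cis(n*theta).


r^3 = 1^3 = 1
n*theta = 3*52° = 156° = 156° (mod 360)
a = 1*cos(156°) = -0.9135
b = 1*sin(156°) = 0.4067

1 cis(156°) = -0.9135 + 0.4067i


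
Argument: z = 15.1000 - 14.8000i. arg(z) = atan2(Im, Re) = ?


Re = 15.1, Im = -14.8
arg = atan2(-14.8, 15.1) = -44.4251 degrees

arg(z) = -44.4251 degrees


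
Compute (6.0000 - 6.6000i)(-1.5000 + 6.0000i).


Real = 6*(-1.5) - (-6.6)*6 = -9 - (-39.6) = 30.6
Imag = 6*6 - (1.5)*(-6.6) = 36 + 9.9 = 45.9

30.6000 + 45.9000i


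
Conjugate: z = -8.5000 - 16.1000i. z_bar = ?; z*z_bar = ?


z_bar = -8.5000 + 16.1000i
z*z_bar = (-8.5)^2 + (-16.1)^2 = 72.25 + 259.21 = 331.46

z_bar = -8.5000 + 16.1000i, z*z_bar = 331.46


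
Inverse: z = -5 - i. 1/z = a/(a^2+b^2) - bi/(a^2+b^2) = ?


|z|^2 = 25+1 = 26
1/z = (-5 + 1i)/26

1/z = -0.1923 + 0.0385i


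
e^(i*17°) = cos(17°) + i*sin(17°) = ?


cos(17°) = 0.9563
sin(17°) = 0.2924

e^(i*17°) = 0.9563 + 0.2924i


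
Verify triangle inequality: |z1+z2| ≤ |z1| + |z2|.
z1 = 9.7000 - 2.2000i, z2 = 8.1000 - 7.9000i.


|z1| = sqrt(9.7^2 + (-2.2)^2) = sqrt(98.93) = 9.9464
|z2| = sqrt(8.1^2 + (-7.9)^2) = sqrt(128.02) = 11.3146
z1+z2 = 17.8000 - 10.1000i
|z1+z2| = sqrt(418.85) = 20.4658
|z1|+|z2| = 9.9464 + 11.3146 = 21.2610

|z1+z2| = 20.4658 ≤ |z1|+|z2| = 21.2610 (verified)


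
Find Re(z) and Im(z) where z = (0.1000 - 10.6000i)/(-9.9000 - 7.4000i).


Multiply by conjugate: (0.1000 - 10.6000i)(-9.9000 + 7.4000i) / ((-9.9)^2 + (-7.4)^2)
Numerator real = 0.1*(-9.9) - (10.6)*(-7.4) = 77.45
Numerator imag = -10.6*(-9.9) - 0.1*(-7.4) = 105.68
Denominator = 152.77
Re(z) = 77.45/152.77 = 0.5070
Im(z) = 105.68/152.77 = 0.6918

Re(z) = 0.5070, Im(z) = 0.6918


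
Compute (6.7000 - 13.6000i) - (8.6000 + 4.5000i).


Real: 6.7 - 8.6 = -1.9
Imag: -13.6 - 4.5 = -18.1

-1.9000 - 18.1000i


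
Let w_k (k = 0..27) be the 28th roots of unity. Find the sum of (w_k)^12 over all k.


The roots are w_k = w^k with w = e^(2*pi*i/28), and (w^k)^12 = (w^12)^k.
So S = 1 + u + u^2 + ... + u^(27) with u = w^12.
12 = 0*28 + 12, so 12 is not a multiple of 28: u = w^12 ≠ 1 (w is a primitive 28th root), while u^28 = (w^28)^12 = 1.
Geometric series: S = (1 - u^28)/(1 - u) = (1 - 1)/(1 - u) = 0

S = 0


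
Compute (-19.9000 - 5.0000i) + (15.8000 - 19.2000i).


Real: -19.9 + 15.8 = -4.1
Imag: -5 - 19.2 = -24.2

-4.1000 - 24.2000i


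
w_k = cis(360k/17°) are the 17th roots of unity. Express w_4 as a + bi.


Angle = 360*4/17 = 84.7059°
a = cos(84.7059°) = 0.0923
b = sin(84.7059°) = 0.9957

0.0923 + 0.9957i


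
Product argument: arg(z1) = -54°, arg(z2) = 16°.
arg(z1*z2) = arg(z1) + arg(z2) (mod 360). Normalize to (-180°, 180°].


arg(z1*z2) = -54° + 16° = -38°
Normalized to (-180°, 180°]: -38°

-38°


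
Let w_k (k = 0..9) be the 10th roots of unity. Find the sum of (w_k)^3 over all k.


The roots are w_k = w^k with w = e^(2*pi*i/10), and (w^k)^3 = (w^3)^k.
So S = 1 + u + u^2 + ... + u^(9) with u = w^3.
3 = 0*10 + 3, so 3 is not a multiple of 10: u = w^3 ≠ 1 (w is a primitive 10th root), while u^10 = (w^10)^3 = 1.
Geometric series: S = (1 - u^10)/(1 - u) = (1 - 1)/(1 - u) = 0

S = 0


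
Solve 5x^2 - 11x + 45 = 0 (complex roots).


disc = (-11)^2 - 4*5*45 = 121 - 900 = -779
sqrt(|disc|) = sqrt(779) = 27.9106
Real part = 11/(2*5) = 1.1000
Imag part = 27.9106/(2*5) = 2.7911

1.1000 ± 2.7911i


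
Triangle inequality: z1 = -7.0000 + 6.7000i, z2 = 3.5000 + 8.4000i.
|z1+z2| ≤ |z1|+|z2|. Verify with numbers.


|z1| = sqrt((-7)^2 + 6.7^2) = sqrt(93.89) = 9.6897
|z2| = sqrt(3.5^2 + 8.4^2) = sqrt(82.81) = 9.1000
z1+z2 = -3.5000 + 15.1000i
|z1+z2| = sqrt(240.26) = 15.5003
|z1|+|z2| = 9.6897 + 9.1000 = 18.7897

|z1+z2| = 15.5003 ≤ |z1|+|z2| = 18.7897 (verified)


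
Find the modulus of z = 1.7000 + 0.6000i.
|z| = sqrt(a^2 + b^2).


|z| = sqrt(1.7^2 + 0.6^2) = sqrt(2.89 + 0.36) = sqrt(3.25) = 1.8028

|z| = 1.8028


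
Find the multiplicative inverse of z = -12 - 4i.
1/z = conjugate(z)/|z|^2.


|z|^2 = 144+16 = 160
1/z = (-12 + 4i)/160

1/z = -0.0750 + 0.0250i


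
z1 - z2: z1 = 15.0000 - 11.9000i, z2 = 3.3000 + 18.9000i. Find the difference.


Real: 15 - 3.3 = 11.7
Imag: -11.9 - 18.9 = -30.8

11.7000 - 30.8000i


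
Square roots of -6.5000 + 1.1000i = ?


|z| = sqrt(42.25+1.21) = 6.5924
sqrt((|z|+a)/2) = sqrt((6.5924+(-6.5))/2) = sqrt(0.0462) = 0.2150
sqrt((|z|-a)/2) = sqrt((6.5924-(-6.5))/2) = sqrt(6.5462) = 2.5586

±(0.2150 + 2.5586i) i.e. 0.2150 + 2.5586i and -0.2150 - 2.5586i


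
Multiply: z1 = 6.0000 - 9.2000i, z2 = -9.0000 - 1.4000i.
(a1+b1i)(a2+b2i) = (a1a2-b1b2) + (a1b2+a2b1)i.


Real = 6*(-9) - (-9.2)*(-1.4) = -54 - 12.88 = -66.88
Imag = 6*(-1.4) - (9)*(-9.2) = -8.4 + 82.8 = 74.4

-66.8800 + 74.4000i


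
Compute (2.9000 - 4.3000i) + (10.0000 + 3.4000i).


Real: 2.9 + 10 = 12.9
Imag: -4.3 + 3.4 = -0.9

12.9000 - 0.9000i


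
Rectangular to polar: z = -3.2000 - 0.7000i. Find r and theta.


r = sqrt(10.24+0.49) = sqrt(10.73) = 3.2757
theta = atan2(-0.7, -3.2) = -167.6609 degrees

r = 3.2757, theta = -167.6609 degrees


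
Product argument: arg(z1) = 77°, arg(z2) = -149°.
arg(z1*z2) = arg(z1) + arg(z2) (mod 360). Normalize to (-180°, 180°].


arg(z1*z2) = 77° - 149° = -72°
Normalized to (-180°, 180°]: -72°

-72°


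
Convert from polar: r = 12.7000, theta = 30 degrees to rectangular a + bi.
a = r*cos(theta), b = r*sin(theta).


a = 12.7000*cos(30°) = 12.7000*0.866025 = 10.9985
b = 12.7000*sin(30°) = 12.7000*0.5 = 6.3500

10.9985 + 6.3500i


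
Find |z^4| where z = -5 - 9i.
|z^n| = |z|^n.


|z| = sqrt(25+81) = sqrt(106) = 10.2956
|z^4| = |z|^4 = (sqrt(106))^4 = 106^2 = 11236

|z^4| = 11236


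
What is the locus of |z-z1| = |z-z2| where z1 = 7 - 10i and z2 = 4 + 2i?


Equal distances means the locus is the perpendicular bisector of z1 and z2.
Midpoint = ((7+4)/2, (-10+2)/2) = (5.5000, -4.0000)

Perpendicular bisector through (5.5000, -4.0000)


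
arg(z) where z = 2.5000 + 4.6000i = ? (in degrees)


Re = 2.5, Im = 4.6
arg = atan2(4.6, 2.5) = 61.4769 degrees

arg(z) = 61.4769 degrees


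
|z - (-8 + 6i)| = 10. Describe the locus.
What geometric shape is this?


|z - z0| = r is a circle with center z0 and radius r.
Center = (-8, 6), radius = 10

Circle with center (-8, 6) and radius 10


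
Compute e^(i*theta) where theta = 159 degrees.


cos(159°) = -0.9336
sin(159°) = 0.3584

e^(i*159°) = -0.9336 + 0.3584i


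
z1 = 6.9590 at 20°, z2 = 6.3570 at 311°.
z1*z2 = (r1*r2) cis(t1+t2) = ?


r = 6.9590 * 6.3570 = 44.2384
theta = 20° + 311° = 331° = 331° (mod 360)

44.2384 cis(331°)


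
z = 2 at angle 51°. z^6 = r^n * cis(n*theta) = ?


r^6 = 2^6 = 64
n*theta = 6*51° = 306° = 306° (mod 360)
a = 64*cos(306°) = 37.6183
b = 64*sin(306°) = -51.7771

64 cis(306°) = 37.6183 - 51.7771i


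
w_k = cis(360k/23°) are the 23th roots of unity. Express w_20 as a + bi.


Angle = 360*20/23 = 313.0435°
a = cos(313.0435°) = 0.6826
b = sin(313.0435°) = -0.7308

0.6826 - 0.7308i


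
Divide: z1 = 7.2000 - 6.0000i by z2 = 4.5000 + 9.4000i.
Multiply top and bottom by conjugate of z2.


Conjugate of z2 = 4.5000 - 9.4000i
Numerator: (7.2000 - 6.0000i)(4.5000 - 9.4000i) = -24.0000 - 94.6800i
Denominator: 4.5^2 + 9.4^2 = 108.61
Result = (-24.0000 - 94.6800i)/108.61

-0.2210 - 0.8717i


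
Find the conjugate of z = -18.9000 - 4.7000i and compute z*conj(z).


z_bar = -18.9000 + 4.7000i
z*z_bar = (-18.9)^2 + (-4.7)^2 = 357.21 + 22.09 = 379.3

z_bar = -18.9000 + 4.7000i, z*z_bar = 379.3


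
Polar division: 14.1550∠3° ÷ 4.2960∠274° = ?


r = 14.1550 / 4.2960 = 3.2949
theta = 3° - 274° = -271° = 89° (mod 360)

3.2949 cis(89°)


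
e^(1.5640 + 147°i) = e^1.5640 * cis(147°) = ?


e^1.5640 = 4.7779
cos(147°) = -0.83867
sin(147°) = 0.54464
Real = 4.7779*(-0.83867) = -4.0071
Imag = 4.7779*0.54464 = 2.6022

-4.0071 + 2.6022i


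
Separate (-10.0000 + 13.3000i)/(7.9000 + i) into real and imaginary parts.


Multiply by conjugate: (-10.0000 + 13.3000i)(7.9000 - i) / (7.9^2 + 1^2)
Numerator real = -10*7.9 + 13.3*1 = -65.7
Numerator imag = 13.3*7.9 - (-10)*1 = 115.07
Denominator = 63.41
Re(z) = -65.7/63.41 = -1.0361
Im(z) = 115.07/63.41 = 1.8147

Re(z) = -1.0361, Im(z) = 1.8147


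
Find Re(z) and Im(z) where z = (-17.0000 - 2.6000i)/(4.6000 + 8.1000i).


Multiply by conjugate: (-17.0000 - 2.6000i)(4.6000 - 8.1000i) / (4.6^2 + 8.1^2)
Numerator real = -17*4.6 - (2.6)*8.1 = -99.26
Numerator imag = -2.6*4.6 - (-17)*8.1 = 125.74
Denominator = 86.77
Re(z) = -99.26/86.77 = -1.1439
Im(z) = 125.74/86.77 = 1.4491

Re(z) = -1.1439, Im(z) = 1.4491


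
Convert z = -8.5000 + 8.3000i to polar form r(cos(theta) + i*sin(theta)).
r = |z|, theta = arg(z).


r = sqrt(72.25+68.89) = sqrt(141.14) = 11.8802
theta = atan2(8.3, -8.5) = 135.6821 degrees

r = 11.8802, theta = 135.6821 degrees


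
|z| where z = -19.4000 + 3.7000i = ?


|z| = sqrt((-19.4)^2 + 3.7^2) = sqrt(376.36 + 13.69) = sqrt(390.05) = 19.7497

|z| = 19.7497


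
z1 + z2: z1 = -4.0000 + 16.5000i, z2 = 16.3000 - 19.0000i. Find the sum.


Real: -4 + 16.3 = 12.3
Imag: 16.5 - 19 = -2.5

12.3000 - 2.5000i


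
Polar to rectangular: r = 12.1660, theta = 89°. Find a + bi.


a = 12.1660*cos(89°) = 12.1660*0.01745 = 0.2123
b = 12.1660*sin(89°) = 12.1660*0.9998477 = 12.1641

0.2123 + 12.1641i


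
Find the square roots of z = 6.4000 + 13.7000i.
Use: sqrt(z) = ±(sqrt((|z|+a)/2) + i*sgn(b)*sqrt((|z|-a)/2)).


|z| = sqrt(40.96+187.69) = 15.1212
sqrt((|z|+a)/2) = sqrt((15.1212+6.4)/2) = sqrt(10.7606) = 3.2803
sqrt((|z|-a)/2) = sqrt((15.1212-6.4)/2) = sqrt(4.3606) = 2.0882

±(3.2803 + 2.0882i) i.e. 3.2803 + 2.0882i and -3.2803 - 2.0882i


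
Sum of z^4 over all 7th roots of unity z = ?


The roots are w_k = w^k with w = e^(2*pi*i/7), and (w^k)^4 = (w^4)^k.
So S = 1 + u + u^2 + ... + u^(6) with u = w^4.
4 = 0*7 + 4, so 4 is not a multiple of 7: u = w^4 ≠ 1 (w is a primitive 7th root), while u^7 = (w^7)^4 = 1.
Geometric series: S = (1 - u^7)/(1 - u) = (1 - 1)/(1 - u) = 0

S = 0


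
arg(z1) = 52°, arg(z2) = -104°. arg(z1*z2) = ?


arg(z1*z2) = 52° - 104° = -52°
Normalized to (-180°, 180°]: -52°

-52°


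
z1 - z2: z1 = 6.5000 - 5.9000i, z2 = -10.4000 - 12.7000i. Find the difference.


Real: 6.5 + 10.4 = 16.9
Imag: -5.9 + 12.7 = 6.8

16.9000 + 6.8000i


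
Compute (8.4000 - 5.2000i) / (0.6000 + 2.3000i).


Conjugate of z2 = 0.6000 - 2.3000i
Numerator: (8.4000 - 5.2000i)(0.6000 - 2.3000i) = -6.9200 - 22.4400i
Denominator: 0.6^2 + 2.3^2 = 5.65
Result = (-6.9200 - 22.4400i)/5.65

-1.2248 - 3.9717i


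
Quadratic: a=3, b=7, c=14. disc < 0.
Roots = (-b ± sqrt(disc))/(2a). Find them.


disc = 7^2 - 4*3*14 = 49 - 168 = -119
sqrt(|disc|) = sqrt(119) = 10.9087
Real part = -7/(2*3) = -1.1667
Imag part = 10.9087/(2*3) = 1.8181

-1.1667 ± 1.8181i


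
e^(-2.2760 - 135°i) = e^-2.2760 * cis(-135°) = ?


e^-2.2760 = 0.1027
cos(-135°) = -0.7071
sin(-135°) = -0.7071
Real = 0.1027*(-0.7071) = -0.0726
Imag = 0.1027*(-0.7071) = -0.0726

-0.0726 - 0.0726i


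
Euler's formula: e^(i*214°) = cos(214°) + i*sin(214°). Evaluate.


cos(214°) = -0.8290
sin(214°) = -0.5592

e^(i*214°) = -0.8290 - 0.5592i


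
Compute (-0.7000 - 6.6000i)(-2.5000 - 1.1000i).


Real = -0.7*(-2.5) - (-6.6)*(-1.1) = 1.75 - 7.26 = -5.51
Imag = -0.7*(-1.1) - (2.5)*(-6.6) = 0.77 + 16.5 = 17.27

-5.5100 + 17.2700i


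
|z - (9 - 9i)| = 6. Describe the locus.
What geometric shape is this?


|z - z0| = r is a circle with center z0 and radius r.
Center = (9, -9), radius = 6

Circle with center (9, -9) and radius 6


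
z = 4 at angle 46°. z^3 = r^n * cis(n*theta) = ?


r^3 = 4^3 = 64
n*theta = 3*46° = 138° = 138° (mod 360)
a = 64*cos(138°) = -47.5613
b = 64*sin(138°) = 42.8244

64 cis(138°) = -47.5613 + 42.8244i


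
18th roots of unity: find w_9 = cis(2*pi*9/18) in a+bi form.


Angle = 360*9/18 = 180°
a = cos(180°) = -1.0000
b = sin(180°) = 0

-1.0000 + 0i


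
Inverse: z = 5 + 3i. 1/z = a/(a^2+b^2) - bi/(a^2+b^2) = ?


|z|^2 = 25+9 = 34
1/z = (5 - 3i)/34

1/z = 0.1471 - 0.0882i


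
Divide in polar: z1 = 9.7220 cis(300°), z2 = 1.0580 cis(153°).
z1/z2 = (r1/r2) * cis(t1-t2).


r = 9.7220 / 1.0580 = 9.1890
theta = 300° - 153° = 147° = 147° (mod 360)

9.1890 cis(147°)


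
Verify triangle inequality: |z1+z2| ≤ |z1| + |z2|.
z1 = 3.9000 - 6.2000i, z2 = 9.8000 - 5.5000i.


|z1| = sqrt(3.9^2 + (-6.2)^2) = sqrt(53.65) = 7.3246
|z2| = sqrt(9.8^2 + (-5.5)^2) = sqrt(126.29) = 11.2379
z1+z2 = 13.7000 - 11.7000i
|z1+z2| = sqrt(324.58) = 18.0161
|z1|+|z2| = 7.3246 + 11.2379 = 18.5625

|z1+z2| = 18.0161 ≤ |z1|+|z2| = 18.5625 (verified)


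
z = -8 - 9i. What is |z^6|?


|z| = sqrt(64+81) = sqrt(145) = 12.0416
|z^6| = |z|^6 = (sqrt(145))^6 = 145^3 = 3048625

|z^6| = 3048625


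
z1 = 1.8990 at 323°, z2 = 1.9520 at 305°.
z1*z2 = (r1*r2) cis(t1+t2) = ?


r = 1.8990 * 1.9520 = 3.7068
theta = 323° + 305° = 628° = 268° (mod 360)

3.7068 cis(268°)


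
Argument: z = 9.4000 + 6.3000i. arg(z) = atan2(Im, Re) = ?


Re = 9.4, Im = 6.3
arg = atan2(6.3, 9.4) = 33.8305 degrees

arg(z) = 33.8305 degrees


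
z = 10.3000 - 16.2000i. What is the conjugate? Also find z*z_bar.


z_bar = 10.3000 + 16.2000i
z*z_bar = 10.3^2 + (-16.2)^2 = 106.09 + 262.44 = 368.53

z_bar = 10.3000 + 16.2000i, z*z_bar = 368.53


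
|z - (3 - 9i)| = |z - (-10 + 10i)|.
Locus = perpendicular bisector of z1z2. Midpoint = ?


Equal distances means the locus is the perpendicular bisector of z1 and z2.
Midpoint = ((3+(-10))/2, (-9+10)/2) = (-3.5000, 0.5000)

Perpendicular bisector through (-3.5000, 0.5000)


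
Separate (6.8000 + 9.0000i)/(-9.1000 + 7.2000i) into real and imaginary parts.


Multiply by conjugate: (6.8000 + 9.0000i)(-9.1000 - 7.2000i) / ((-9.1)^2 + 7.2^2)
Numerator real = 6.8*(-9.1) + 9*7.2 = 2.92
Numerator imag = 9*(-9.1) - 6.8*7.2 = -130.86
Denominator = 134.65
Re(z) = 2.92/134.65 = 0.0217
Im(z) = -130.86/134.65 = -0.9719

Re(z) = 0.0217, Im(z) = -0.9719


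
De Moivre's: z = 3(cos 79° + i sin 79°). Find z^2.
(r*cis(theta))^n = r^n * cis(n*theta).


r^2 = 3^2 = 9
n*theta = 2*79° = 158° = 158° (mod 360)
a = 9*cos(158°) = -8.3447
b = 9*sin(158°) = 3.3715

9 cis(158°) = -8.3447 + 3.3715i


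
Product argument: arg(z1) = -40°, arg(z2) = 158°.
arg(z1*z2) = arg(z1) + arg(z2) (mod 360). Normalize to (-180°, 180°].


arg(z1*z2) = -40° + 158° = 118°
Normalized to (-180°, 180°]: 118°

118°


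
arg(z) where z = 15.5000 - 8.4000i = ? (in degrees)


Re = 15.5, Im = -8.4
arg = atan2(-8.4, 15.5) = -28.4548 degrees

arg(z) = -28.4548 degrees


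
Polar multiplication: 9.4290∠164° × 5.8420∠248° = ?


r = 9.4290 * 5.8420 = 55.0842
theta = 164° + 248° = 412° = 52° (mod 360)

55.0842 cis(52°)


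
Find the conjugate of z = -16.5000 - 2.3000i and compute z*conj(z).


z_bar = -16.5000 + 2.3000i
z*z_bar = (-16.5)^2 + (-2.3)^2 = 272.25 + 5.29 = 277.54

z_bar = -16.5000 + 2.3000i, z*z_bar = 277.54


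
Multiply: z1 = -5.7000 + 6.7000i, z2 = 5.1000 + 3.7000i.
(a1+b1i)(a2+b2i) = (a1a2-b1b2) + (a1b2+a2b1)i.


Real = -5.7*5.1 - 6.7*3.7 = -29.07 - 24.79 = -53.86
Imag = -5.7*3.7 + 5.1*6.7 = -21.09 + 34.17 = 13.08

-53.8600 + 13.0800i


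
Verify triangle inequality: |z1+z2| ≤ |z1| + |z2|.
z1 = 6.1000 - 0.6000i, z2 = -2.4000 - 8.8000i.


|z1| = sqrt(6.1^2 + (-0.6)^2) = sqrt(37.57) = 6.1294
|z2| = sqrt((-2.4)^2 + (-8.8)^2) = sqrt(83.2) = 9.1214
z1+z2 = 3.7000 - 9.4000i
|z1+z2| = sqrt(102.05) = 10.1020
|z1|+|z2| = 6.1294 + 9.1214 = 15.2508

|z1+z2| = 10.1020 ≤ |z1|+|z2| = 15.2508 (verified)


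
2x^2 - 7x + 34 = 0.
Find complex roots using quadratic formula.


disc = (-7)^2 - 4*2*34 = 49 - 272 = -223
sqrt(|disc|) = sqrt(223) = 14.9332
Real part = 7/(2*2) = 1.7500
Imag part = 14.9332/(2*2) = 3.7333

1.7500 ± 3.7333i


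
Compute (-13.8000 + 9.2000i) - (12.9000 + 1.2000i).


Real: -13.8 - 12.9 = -26.7
Imag: 9.2 - 1.2 = 8

-26.7000 + 8.0000i


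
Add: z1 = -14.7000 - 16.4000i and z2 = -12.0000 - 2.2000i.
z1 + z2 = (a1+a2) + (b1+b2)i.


Real: -14.7 - 12 = -26.7
Imag: -16.4 - 2.2 = -18.6

-26.7000 - 18.6000i


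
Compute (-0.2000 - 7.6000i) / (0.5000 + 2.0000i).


Conjugate of z2 = 0.5000 - 2.0000i
Numerator: (-0.2000 - 7.6000i)(0.5000 - 2.0000i) = -15.3000 - 3.4000i
Denominator: 0.5^2 + 2^2 = 4.25
Result = (-15.3000 - 3.4000i)/4.25

-3.6000 - 0.8000i


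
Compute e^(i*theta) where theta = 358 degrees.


cos(358°) = 0.9994
sin(358°) = -0.0349

e^(i*358°) = 0.9994 - 0.0349i


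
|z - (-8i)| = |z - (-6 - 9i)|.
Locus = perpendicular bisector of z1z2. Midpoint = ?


Equal distances means the locus is the perpendicular bisector of z1 and z2.
Midpoint = ((0+(-6))/2, (-8+(-9))/2) = (-3.0000, -8.5000)

Perpendicular bisector through (-3.0000, -8.5000)


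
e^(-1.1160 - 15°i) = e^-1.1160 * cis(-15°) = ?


e^-1.1160 = 0.3276
cos(-15°) = 0.9659
sin(-15°) = -0.2588
Real = 0.3276*0.9659 = 0.3164
Imag = 0.3276*(-0.2588) = -0.0848

0.3164 - 0.0848i


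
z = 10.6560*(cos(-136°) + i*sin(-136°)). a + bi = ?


a = 10.6560*cos(-136°) = 10.6560*(-0.71934) = -7.6653
b = 10.6560*sin(-136°) = 10.6560*(-0.69466) = -7.4023

-7.6653 - 7.4023i


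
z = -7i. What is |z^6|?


|z| = sqrt(0+49) = sqrt(49) = 7
|z^6| = |z|^6 = 7^6 = 117649

|z^6| = 117649


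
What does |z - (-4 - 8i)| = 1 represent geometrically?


|z - z0| = r is a circle with center z0 and radius r.
Center = (-4, -8), radius = 1

Circle with center (-4, -8) and radius 1


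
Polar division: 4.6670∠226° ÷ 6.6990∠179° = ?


r = 4.6670 / 6.6990 = 0.6967
theta = 226° - 179° = 47° = 47° (mod 360)

0.6967 cis(47°)


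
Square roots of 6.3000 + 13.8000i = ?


|z| = sqrt(39.69+190.44) = 15.1700
sqrt((|z|+a)/2) = sqrt((15.1700+6.3)/2) = sqrt(10.7350) = 3.2764
sqrt((|z|-a)/2) = sqrt((15.1700-6.3)/2) = sqrt(4.4350) = 2.1059

±(3.2764 + 2.1059i) i.e. 3.2764 + 2.1059i and -3.2764 - 2.1059i


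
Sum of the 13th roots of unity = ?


The sum of all 13th roots of unity is 0.
Geometric series: (1 - w^13)/(1 - w) = (1-1)/(1-w) = 0 since w^13 = 1, w ≠ 1.
Alternatively: coefficient of z^12 in z^13 - 1 is 0.

0


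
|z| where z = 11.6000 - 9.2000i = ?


|z| = sqrt(11.6^2 + (-9.2)^2) = sqrt(134.56 + 84.64) = sqrt(219.2) = 14.8054

|z| = 14.8054


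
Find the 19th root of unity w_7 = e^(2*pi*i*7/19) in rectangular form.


Angle = 360*7/19 = 132.6316°
a = cos(132.6316°) = -0.6773
b = sin(132.6316°) = 0.7357

-0.6773 + 0.7357i


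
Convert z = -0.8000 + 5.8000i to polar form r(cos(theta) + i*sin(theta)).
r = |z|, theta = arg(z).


r = sqrt(0.64+33.64) = sqrt(34.28) = 5.8549
theta = atan2(5.8, -0.8) = 97.8533 degrees

r = 5.8549, theta = 97.8533 degrees


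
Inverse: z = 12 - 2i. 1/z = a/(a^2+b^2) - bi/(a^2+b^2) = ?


|z|^2 = 144+4 = 148
1/z = (12 + 2i)/148

1/z = 0.0811 + 0.0135i


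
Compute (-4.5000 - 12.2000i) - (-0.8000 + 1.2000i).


Real: -4.5 + 0.8 = -3.7
Imag: -12.2 - 1.2 = -13.4

-3.7000 - 13.4000i


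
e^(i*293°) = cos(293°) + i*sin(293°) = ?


cos(293°) = 0.3907
sin(293°) = -0.9205

e^(i*293°) = 0.3907 - 0.9205i


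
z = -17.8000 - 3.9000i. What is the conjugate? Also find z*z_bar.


z_bar = -17.8000 + 3.9000i
z*z_bar = (-17.8)^2 + (-3.9)^2 = 316.84 + 15.21 = 332.05

z_bar = -17.8000 + 3.9000i, z*z_bar = 332.05


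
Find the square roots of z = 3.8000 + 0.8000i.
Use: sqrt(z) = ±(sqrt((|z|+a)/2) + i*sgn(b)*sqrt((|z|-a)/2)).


|z| = sqrt(14.44+0.64) = 3.8833
sqrt((|z|+a)/2) = sqrt((3.8833+3.8)/2) = sqrt(3.8416) = 1.9600
sqrt((|z|-a)/2) = sqrt((3.8833-3.8)/2) = sqrt(0.0416) = 0.2041

±(1.9600 + 0.2041i) i.e. 1.9600 + 0.2041i and -1.9600 - 0.2041i


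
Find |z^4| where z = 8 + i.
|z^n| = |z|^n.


|z| = sqrt(64+1) = sqrt(65) = 8.0623
|z^4| = |z|^4 = (sqrt(65))^4 = 65^2 = 4225

|z^4| = 4225


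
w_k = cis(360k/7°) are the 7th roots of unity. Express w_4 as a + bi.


Angle = 360*4/7 = 205.7143°
a = cos(205.7143°) = -0.9010
b = sin(205.7143°) = -0.4339

-0.9010 - 0.4339i


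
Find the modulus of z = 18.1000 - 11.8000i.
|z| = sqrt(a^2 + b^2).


|z| = sqrt(18.1^2 + (-11.8)^2) = sqrt(327.61 + 139.24) = sqrt(466.85) = 21.6067

|z| = 21.6067


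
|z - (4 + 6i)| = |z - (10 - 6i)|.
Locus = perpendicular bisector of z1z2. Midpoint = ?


Equal distances means the locus is the perpendicular bisector of z1 and z2.
Midpoint = ((4+10)/2, (6+(-6))/2) = (7.0000, 0)

Perpendicular bisector through (7.0000, 0)


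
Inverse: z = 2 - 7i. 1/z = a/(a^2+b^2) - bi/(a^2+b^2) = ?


|z|^2 = 4+49 = 53
1/z = (2 + 7i)/53

1/z = 0.0377 + 0.1321i


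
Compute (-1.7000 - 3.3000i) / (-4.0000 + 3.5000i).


Conjugate of z2 = -4.0000 - 3.5000i
Numerator: (-1.7000 - 3.3000i)(-4.0000 - 3.5000i) = -4.7500 + 19.1500i
Denominator: (-4)^2 + 3.5^2 = 28.25
Result = (-4.7500 + 19.1500i)/28.25

-0.1681 + 0.6779i


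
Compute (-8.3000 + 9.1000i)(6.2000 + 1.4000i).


Real = -8.3*6.2 - 9.1*1.4 = -51.46 - 12.74 = -64.2
Imag = -8.3*1.4 + 6.2*9.1 = -11.62 + 56.42 = 44.8

-64.2000 + 44.8000i


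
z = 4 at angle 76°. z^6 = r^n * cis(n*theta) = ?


r^6 = 4^6 = 4096
n*theta = 6*76° = 456° = 96° (mod 360)
a = 4096*cos(96°) = -428.1486
b = 4096*sin(96°) = 4073.5617

4096 cis(96°) = -428.1486 + 4073.5617i


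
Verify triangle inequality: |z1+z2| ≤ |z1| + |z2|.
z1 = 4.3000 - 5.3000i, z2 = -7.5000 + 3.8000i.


|z1| = sqrt(4.3^2 + (-5.3)^2) = sqrt(46.58) = 6.8250
|z2| = sqrt((-7.5)^2 + 3.8^2) = sqrt(70.69) = 8.4077
z1+z2 = -3.2000 - 1.5000i
|z1+z2| = sqrt(12.49) = 3.5341
|z1|+|z2| = 6.8250 + 8.4077 = 15.2327

|z1+z2| = 3.5341 ≤ |z1|+|z2| = 15.2327 (verified)


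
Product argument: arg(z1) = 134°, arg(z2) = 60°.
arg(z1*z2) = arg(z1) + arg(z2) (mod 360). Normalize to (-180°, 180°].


arg(z1*z2) = 134° + 60° = 194°
Normalized to (-180°, 180°]: -166°

-166°


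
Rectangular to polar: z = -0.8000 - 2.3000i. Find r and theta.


r = sqrt(0.64+5.29) = sqrt(5.93) = 2.4352
theta = atan2(-2.3, -0.8) = -109.1790 degrees

r = 2.4352, theta = -109.1790 degrees


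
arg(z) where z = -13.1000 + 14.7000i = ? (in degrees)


Re = -13.1, Im = 14.7
arg = atan2(14.7, -13.1) = 131.7060 degrees

arg(z) = 131.7060 degrees


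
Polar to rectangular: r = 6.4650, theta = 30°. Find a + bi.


a = 6.4650*cos(30°) = 6.4650*0.86603 = 5.5989
b = 6.4650*sin(30°) = 6.4650*0.5 = 3.2325

5.5989 + 3.2325i


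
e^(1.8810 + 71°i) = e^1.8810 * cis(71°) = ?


e^1.8810 = 6.56006
cos(71°) = 0.325568
sin(71°) = 0.94552
Real = 6.56006*0.325568 = 2.1357
Imag = 6.56006*0.94552 = 6.2027

2.1357 + 6.2027i


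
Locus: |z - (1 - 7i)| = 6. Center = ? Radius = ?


|z - z0| = r is a circle with center z0 and radius r.
Center = (1, -7), radius = 6

Circle with center (1, -7) and radius 6


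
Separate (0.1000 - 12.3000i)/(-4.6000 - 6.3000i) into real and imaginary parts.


Multiply by conjugate: (0.1000 - 12.3000i)(-4.6000 + 6.3000i) / ((-4.6)^2 + (-6.3)^2)
Numerator real = 0.1*(-4.6) - (12.3)*(-6.3) = 77.03
Numerator imag = -12.3*(-4.6) - 0.1*(-6.3) = 57.21
Denominator = 60.85
Re(z) = 77.03/60.85 = 1.2659
Im(z) = 57.21/60.85 = 0.9402

Re(z) = 1.2659, Im(z) = 0.9402


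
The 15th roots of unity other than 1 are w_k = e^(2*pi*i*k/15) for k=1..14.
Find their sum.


With w = e^(2*pi*i/15), all 15 of the 15th roots of unity w^0 = 1, w, ..., w^(14) sum to 0: 1 + w + ... + w^(14) = (1 - w^15)/(1 - w) = 0 since w^15 = 1, w ≠ 1.
Removing the root 1: w + w^2 + ... + w^(14) = 0 - 1 = -1

Sum = -1


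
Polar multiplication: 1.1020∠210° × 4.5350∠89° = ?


r = 1.1020 * 4.5350 = 4.9976
theta = 210° + 89° = 299° = 299° (mod 360)

4.9976 cis(299°)


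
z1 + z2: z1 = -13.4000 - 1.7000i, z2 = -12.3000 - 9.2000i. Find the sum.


Real: -13.4 - 12.3 = -25.7
Imag: -1.7 - 9.2 = -10.9

-25.7000 - 10.9000i


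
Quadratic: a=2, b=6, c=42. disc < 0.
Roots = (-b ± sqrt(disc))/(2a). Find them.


disc = 6^2 - 4*2*42 = 36 - 336 = -300
sqrt(|disc|) = sqrt(300) = 17.3205
Real part = -6/(2*2) = -1.5000
Imag part = 17.3205/(2*2) = 4.3301

-1.5000 ± 4.3301i


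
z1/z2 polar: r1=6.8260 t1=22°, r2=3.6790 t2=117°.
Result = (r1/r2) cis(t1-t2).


r = 6.8260 / 3.6790 = 1.8554
theta = 22° - 117° = -95° = 265° (mod 360)

1.8554 cis(265°)


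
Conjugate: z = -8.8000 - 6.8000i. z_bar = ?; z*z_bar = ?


z_bar = -8.8000 + 6.8000i
z*z_bar = (-8.8)^2 + (-6.8)^2 = 77.44 + 46.24 = 123.68

z_bar = -8.8000 + 6.8000i, z*z_bar = 123.68


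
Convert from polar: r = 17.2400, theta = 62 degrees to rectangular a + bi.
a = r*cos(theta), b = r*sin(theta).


a = 17.2400*cos(62°) = 17.2400*0.46947 = 8.0937
b = 17.2400*sin(62°) = 17.2400*0.882948 = 15.2220

8.0937 + 15.2220i


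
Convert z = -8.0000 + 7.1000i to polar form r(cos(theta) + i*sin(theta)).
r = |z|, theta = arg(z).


r = sqrt(64+50.41) = sqrt(114.41) = 10.6963
theta = atan2(7.1, -8) = 138.4109 degrees

r = 10.6963, theta = 138.4109 degrees


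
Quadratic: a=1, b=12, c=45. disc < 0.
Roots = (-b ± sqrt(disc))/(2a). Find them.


disc = 12^2 - 4*1*45 = 144 - 180 = -36
sqrt(|disc|) = sqrt(36) = 6.0000
Real part = -12/(2*1) = -6.0000
Imag part = 6.0000/(2*1) = 3.0000

-6.0000 ± 3.0000i


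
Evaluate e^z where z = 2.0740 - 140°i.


e^2.0740 = 7.9566
cos(-140°) = -0.76604
sin(-140°) = -0.64279
Real = 7.9566*(-0.76604) = -6.0951
Imag = 7.9566*(-0.64279) = -5.1144

-6.0951 - 5.1144i


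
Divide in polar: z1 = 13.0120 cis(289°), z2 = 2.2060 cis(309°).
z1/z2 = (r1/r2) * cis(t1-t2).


r = 13.0120 / 2.2060 = 5.8985
theta = 289° - 309° = -20° = 340° (mod 360)

5.8985 cis(340°)


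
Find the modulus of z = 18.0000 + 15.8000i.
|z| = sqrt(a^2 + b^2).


|z| = sqrt(18^2 + 15.8^2) = sqrt(324 + 249.64) = sqrt(573.64) = 23.9508

|z| = 23.9508


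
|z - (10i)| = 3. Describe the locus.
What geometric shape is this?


|z - z0| = r is a circle with center z0 and radius r.
Center = (0, 10), radius = 3

Circle with center (0, 10) and radius 3


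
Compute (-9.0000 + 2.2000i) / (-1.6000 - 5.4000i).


Conjugate of z2 = -1.6000 + 5.4000i
Numerator: (-9.0000 + 2.2000i)(-1.6000 + 5.4000i) = 2.5200 - 52.1200i
Denominator: (-1.6)^2 + (-5.4)^2 = 31.72
Result = (2.5200 - 52.1200i)/31.72

0.0794 - 1.6431i


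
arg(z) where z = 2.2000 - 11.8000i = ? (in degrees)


Re = 2.2, Im = -11.8
arg = atan2(-11.8, 2.2) = -79.4390 degrees

arg(z) = -79.4390 degrees


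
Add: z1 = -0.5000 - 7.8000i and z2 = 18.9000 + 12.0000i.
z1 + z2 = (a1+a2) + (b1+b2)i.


Real: -0.5 + 18.9 = 18.4
Imag: -7.8 + 12 = 4.2

18.4000 + 4.2000i


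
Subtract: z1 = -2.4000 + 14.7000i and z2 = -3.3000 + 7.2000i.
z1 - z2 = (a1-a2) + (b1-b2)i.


Real: -2.4 + 3.3 = 0.9
Imag: 14.7 - 7.2 = 7.5

0.9000 + 7.5000i


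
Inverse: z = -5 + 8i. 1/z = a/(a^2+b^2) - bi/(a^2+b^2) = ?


|z|^2 = 25+64 = 89
1/z = (-5 - 8i)/89

1/z = -0.0562 - 0.0899i


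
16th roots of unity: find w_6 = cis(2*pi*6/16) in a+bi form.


Angle = 360*6/16 = 135°
a = cos(135°) = -0.7071
b = sin(135°) = 0.7071

-0.7071 + 0.7071i


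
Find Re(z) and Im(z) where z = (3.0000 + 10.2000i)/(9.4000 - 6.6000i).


Multiply by conjugate: (3.0000 + 10.2000i)(9.4000 + 6.6000i) / (9.4^2 + (-6.6)^2)
Numerator real = 3*9.4 + 10.2*(-6.6) = -39.12
Numerator imag = 10.2*9.4 - 3*(-6.6) = 115.68
Denominator = 131.92
Re(z) = -39.12/131.92 = -0.2965
Im(z) = 115.68/131.92 = 0.8769

Re(z) = -0.2965, Im(z) = 0.8769


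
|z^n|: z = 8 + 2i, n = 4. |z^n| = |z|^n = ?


|z| = sqrt(64+4) = sqrt(68) = 8.2462
|z^4| = |z|^4 = (sqrt(68))^4 = 68^2 = 4624

|z^4| = 4624


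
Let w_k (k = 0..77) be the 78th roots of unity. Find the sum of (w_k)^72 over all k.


The roots are w_k = w^k with w = e^(2*pi*i/78), and (w^k)^72 = (w^72)^k.
So S = 1 + u + u^2 + ... + u^(77) with u = w^72.
72 = 0*78 + 72, so 72 is not a multiple of 78: u = w^72 ≠ 1 (w is a primitive 78th root), while u^78 = (w^78)^72 = 1.
Geometric series: S = (1 - u^78)/(1 - u) = (1 - 1)/(1 - u) = 0

S = 0


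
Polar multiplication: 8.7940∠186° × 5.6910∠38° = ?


r = 8.7940 * 5.6910 = 50.0467
theta = 186° + 38° = 224° = 224° (mod 360)

50.0467 cis(224°)


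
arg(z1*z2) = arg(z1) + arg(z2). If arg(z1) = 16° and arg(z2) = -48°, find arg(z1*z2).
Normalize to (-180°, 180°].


arg(z1*z2) = 16° - 48° = -32°
Normalized to (-180°, 180°]: -32°

-32°


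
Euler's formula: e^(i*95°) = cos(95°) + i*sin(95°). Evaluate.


cos(95°) = -0.0872
sin(95°) = 0.9962

e^(i*95°) = -0.0872 + 0.9962i


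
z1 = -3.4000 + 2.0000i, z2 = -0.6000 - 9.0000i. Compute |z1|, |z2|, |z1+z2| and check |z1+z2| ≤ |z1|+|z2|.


|z1| = sqrt((-3.4)^2 + 2^2) = sqrt(15.56) = 3.9446
|z2| = sqrt((-0.6)^2 + (-9)^2) = sqrt(81.36) = 9.0200
z1+z2 = -4.0000 - 7.0000i
|z1+z2| = sqrt(65) = 8.0623
|z1|+|z2| = 3.9446 + 9.0200 = 12.9646

|z1+z2| = 8.0623 ≤ |z1|+|z2| = 12.9646 (verified)


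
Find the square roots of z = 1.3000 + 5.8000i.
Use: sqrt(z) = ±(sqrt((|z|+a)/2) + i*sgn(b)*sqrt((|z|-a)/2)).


|z| = sqrt(1.69+33.64) = 5.9439
sqrt((|z|+a)/2) = sqrt((5.9439+1.3)/2) = sqrt(3.6220) = 1.9031
sqrt((|z|-a)/2) = sqrt((5.9439-1.3)/2) = sqrt(2.3220) = 1.5238

±(1.9031 + 1.5238i) i.e. 1.9031 + 1.5238i and -1.9031 - 1.5238i


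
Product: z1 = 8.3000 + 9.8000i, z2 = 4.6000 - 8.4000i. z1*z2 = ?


Real = 8.3*4.6 - 9.8*(-8.4) = 38.18 - (-82.32) = 120.5
Imag = 8.3*(-8.4) + 4.6*9.8 = -69.72 + 45.08 = -24.64

120.5000 - 24.6400i


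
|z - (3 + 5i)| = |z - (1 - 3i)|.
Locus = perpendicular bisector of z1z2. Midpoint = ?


Equal distances means the locus is the perpendicular bisector of z1 and z2.
Midpoint = ((3+1)/2, (5+(-3))/2) = (2.0000, 1.0000)

Perpendicular bisector through (2.0000, 1.0000)


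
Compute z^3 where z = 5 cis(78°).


r^3 = 5^3 = 125
n*theta = 3*78° = 234° = 234° (mod 360)
a = 125*cos(234°) = -73.4732
b = 125*sin(234°) = -101.1271

125 cis(234°) = -73.4732 - 101.1271i


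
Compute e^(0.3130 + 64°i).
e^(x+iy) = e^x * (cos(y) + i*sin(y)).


e^0.3130 = 1.3675
cos(64°) = 0.4384
sin(64°) = 0.8988
Real = 1.3675*0.4384 = 0.5995
Imag = 1.3675*0.8988 = 1.2291

0.5995 + 1.2291i


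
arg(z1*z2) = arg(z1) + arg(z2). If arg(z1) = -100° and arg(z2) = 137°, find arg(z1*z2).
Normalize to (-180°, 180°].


arg(z1*z2) = -100° + 137° = 37°
Normalized to (-180°, 180°]: 37°

37°


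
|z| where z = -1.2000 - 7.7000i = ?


|z| = sqrt((-1.2)^2 + (-7.7)^2) = sqrt(1.44 + 59.29) = sqrt(60.73) = 7.7929

|z| = 7.7929


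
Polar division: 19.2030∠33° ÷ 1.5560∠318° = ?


r = 19.2030 / 1.5560 = 12.3413
theta = 33° - 318° = -285° = 75° (mod 360)

12.3413 cis(75°)


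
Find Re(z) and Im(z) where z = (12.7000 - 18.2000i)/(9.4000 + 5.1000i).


Multiply by conjugate: (12.7000 - 18.2000i)(9.4000 - 5.1000i) / (9.4^2 + 5.1^2)
Numerator real = 12.7*9.4 - (18.2)*5.1 = 26.56
Numerator imag = -18.2*9.4 - 12.7*5.1 = -235.85
Denominator = 114.37
Re(z) = 26.56/114.37 = 0.2322
Im(z) = -235.85/114.37 = -2.0622

Re(z) = 0.2322, Im(z) = -2.0622


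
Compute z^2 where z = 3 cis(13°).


r^2 = 3^2 = 9
n*theta = 2*13° = 26° = 26° (mod 360)
a = 9*cos(26°) = 8.0891
b = 9*sin(26°) = 3.9453

9 cis(26°) = 8.0891 + 3.9453i
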